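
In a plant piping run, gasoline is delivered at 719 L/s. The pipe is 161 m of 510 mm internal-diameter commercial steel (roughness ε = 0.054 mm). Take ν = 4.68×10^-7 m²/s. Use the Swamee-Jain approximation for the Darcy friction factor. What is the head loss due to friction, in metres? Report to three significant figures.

V = 4Q/(πD²) = 4·0.719/(π·0.510²) = 3.520 m/s
Re = VD/ν = 3.520·0.510/4.68×10^-7 = 3.84×10^6 → turbulent
ε/D = 0.054/510 = 1.06×10^-4
Swamee-Jain: f = 0.01262
h_f = f(L/D)V²/(2g) = 0.01262·(161/0.510)·3.520²/(2·9.81) = 2.516 m

h_f ≈ 2.52 m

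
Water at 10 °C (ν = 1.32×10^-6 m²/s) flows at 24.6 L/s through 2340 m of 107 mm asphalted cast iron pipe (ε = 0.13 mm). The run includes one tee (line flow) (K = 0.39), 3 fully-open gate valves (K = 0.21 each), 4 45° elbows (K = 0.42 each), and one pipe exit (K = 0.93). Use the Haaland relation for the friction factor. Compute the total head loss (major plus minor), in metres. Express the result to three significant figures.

V = 4Q/(πD²) = 2.736 m/s; V²/2g = 0.3815 m
Re = 2.22×10^5, ε/D = 0.00121 → f = 0.02163 (Haaland)
Major: h_f = f(L/D)·V²/2g = 0.02163·21869·0.3815 = 180.5 m
Minor: ΣK = 3.63; h_m = ΣK·V²/2g = 1.385 m
Total H_L = 180.5 + 1.385 = 181.8 m

H_L ≈ 182 m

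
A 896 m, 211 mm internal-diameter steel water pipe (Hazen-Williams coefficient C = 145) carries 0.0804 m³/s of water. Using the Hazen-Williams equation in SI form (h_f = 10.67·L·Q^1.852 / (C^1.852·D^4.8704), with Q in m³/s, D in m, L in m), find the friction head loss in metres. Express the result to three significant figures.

h_f ≈ 17.4 m

h_f = 10.67·896·0.0804^1.852 / (145^1.852·0.211^4.8704) = 17.42 m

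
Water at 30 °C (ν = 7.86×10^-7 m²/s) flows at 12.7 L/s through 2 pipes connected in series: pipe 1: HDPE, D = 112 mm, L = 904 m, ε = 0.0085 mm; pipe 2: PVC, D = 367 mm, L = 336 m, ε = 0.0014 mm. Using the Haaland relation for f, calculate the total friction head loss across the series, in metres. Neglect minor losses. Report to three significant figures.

Pipe 1: V = 1.289 m/s, Re = 1.84×10^5, ε/D = 7.59×10^-5, f = 0.01625, h_1 = f(L/D)V²/2g = 11.11 m
Pipe 2: V = 0.1201 m/s, Re = 5.61×10^4, ε/D = 3.81×10^-6, f = 0.02020, h_2 = f(L/D)V²/2g = 0.01359 m
Series → Q common, losses add: H = Σh = 11.12 m

H ≈ 11.1 m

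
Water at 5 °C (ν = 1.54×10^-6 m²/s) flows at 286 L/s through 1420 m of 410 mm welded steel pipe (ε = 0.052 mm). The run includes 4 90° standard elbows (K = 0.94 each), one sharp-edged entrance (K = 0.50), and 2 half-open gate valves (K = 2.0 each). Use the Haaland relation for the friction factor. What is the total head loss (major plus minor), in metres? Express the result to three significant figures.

H_L ≈ 13.9 m

V = 4Q/(πD²) = 2.166 m/s; V²/2g = 0.2392 m
Re = 5.77×10^5, ε/D = 1.27×10^-4 → f = 0.01435 (Haaland)
Major: h_f = f(L/D)·V²/2g = 0.01435·3463·0.2392 = 11.89 m
Minor: ΣK = 8.26; h_m = ΣK·V²/2g = 1.976 m
Total H_L = 11.89 + 1.976 = 13.86 m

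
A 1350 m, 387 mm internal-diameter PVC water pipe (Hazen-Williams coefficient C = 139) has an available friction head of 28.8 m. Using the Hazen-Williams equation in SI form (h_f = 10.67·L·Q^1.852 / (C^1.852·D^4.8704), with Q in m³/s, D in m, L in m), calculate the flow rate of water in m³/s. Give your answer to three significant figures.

Rearranging: Q = [h_f·C^1.852·D^4.8704 / (10.67·L)]^(1/1.852)
Q = [28.8·139^1.852·0.387^4.8704 / (10.67·1350)]^0.540 = 0.3994 m³/s

Q ≈ 0.399 m³/s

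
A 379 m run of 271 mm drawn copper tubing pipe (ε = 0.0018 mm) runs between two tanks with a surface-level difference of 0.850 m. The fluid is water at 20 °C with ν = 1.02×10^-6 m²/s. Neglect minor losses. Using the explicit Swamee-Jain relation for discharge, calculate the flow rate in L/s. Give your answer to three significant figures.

Swamee-Jain (Type II): Q = -0.965·√(gD⁵h_f/L)·ln[ε/(3.7D) + √(3.17ν²L/(gD³h_f))]
√(gD⁵h_f/L) = √(9.81·0.271⁵·0.850/379) = 0.005671
ε/(3.7D) = 1.80×10^-6; √(3.17ν²L/(gD³h_f)) = 8.68×10^-5
Q = -0.965·0.005671·ln(8.858×10^-5) = 0.05107 m³/s
Check: V = 0.885 m/s, Re = 2.35×10^5, f = 0.01512, h_f = 0.845 m ≈ 0.850 m ✓

Q ≈ 51.1 L/s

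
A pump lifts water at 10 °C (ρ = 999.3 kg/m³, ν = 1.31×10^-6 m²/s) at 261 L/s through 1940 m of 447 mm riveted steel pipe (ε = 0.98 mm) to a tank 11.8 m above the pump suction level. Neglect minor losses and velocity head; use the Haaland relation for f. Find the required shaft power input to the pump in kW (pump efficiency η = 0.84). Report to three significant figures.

P_shaft ≈ 81.3 kW

V = 4Q/(πD²) = 1.663 m/s; Re = 5.68×10^5; ε/D = 0.00219; f = 0.02432
h_f = f(L/D)V²/2g = 14.88 m
Total head H = z + h_f = 11.8 + 14.88 = 26.68 m
P_hyd = ρgQH = 999.3·9.81·0.261·26.68 = 68.26 kW
P_shaft = P_hyd/η = 68.26/0.84 = 81.27 kW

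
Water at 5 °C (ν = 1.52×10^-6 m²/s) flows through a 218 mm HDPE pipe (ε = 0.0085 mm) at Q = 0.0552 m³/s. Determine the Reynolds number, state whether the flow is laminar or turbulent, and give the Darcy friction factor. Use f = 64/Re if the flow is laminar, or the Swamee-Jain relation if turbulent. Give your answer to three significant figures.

Re ≈ 2.12×10^5; turbulent; f ≈ 0.0157

V = 4Q/(πD²) = 1.479 m/s
Re = VD/ν = 1.479·0.218/1.52×10^-6 = 2.12×10^5
Re > 4000 → turbulent; ε/D = 3.90×10^-5
Swamee-Jain: f = 0.01572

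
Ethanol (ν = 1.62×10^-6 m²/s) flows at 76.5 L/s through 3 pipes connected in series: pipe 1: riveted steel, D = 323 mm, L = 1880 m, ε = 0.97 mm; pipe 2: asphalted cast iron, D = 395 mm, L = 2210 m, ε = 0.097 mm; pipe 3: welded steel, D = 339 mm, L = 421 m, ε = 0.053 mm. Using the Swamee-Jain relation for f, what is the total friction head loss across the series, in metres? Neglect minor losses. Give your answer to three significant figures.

H ≈ 9.79 m

Pipe 1: V = 0.9336 m/s, Re = 1.86×10^5, ε/D = 0.00300, f = 0.02708, h_1 = f(L/D)V²/2g = 7.002 m
Pipe 2: V = 0.6243 m/s, Re = 1.52×10^5, ε/D = 2.46×10^-4, f = 0.01807, h_2 = f(L/D)V²/2g = 2.008 m
Pipe 3: V = 0.8476 m/s, Re = 1.77×10^5, ε/D = 1.56×10^-4, f = 0.01711, h_3 = f(L/D)V²/2g = 0.7782 m
Series → Q common, losses add: H = Σh = 9.789 m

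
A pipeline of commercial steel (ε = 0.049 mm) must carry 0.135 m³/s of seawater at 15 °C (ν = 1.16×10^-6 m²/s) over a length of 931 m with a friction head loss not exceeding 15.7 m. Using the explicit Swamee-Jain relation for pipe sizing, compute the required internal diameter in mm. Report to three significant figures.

Swamee-Jain (Type III): D = 0.66·[ε^1.25·(LQ²/(gh_f))^4.75 + ν·Q^9.4·(L/(gh_f))^5.2]^0.04
LQ²/(gh_f) = 0.1102; L/(gh_f) = 6.045
Term 1 = ε^1.25·(…)^4.75 = 1.15×10^-10; Term 2 = ν·Q^9.4·(…)^5.2 = 8.97×10^-11
D = 0.66·(1.15×10^-10 + 8.97×10^-11)^0.04 = 0.2704 m = 270 mm
Check: V = 2.35 m/s, Re = 5.48×10^5, f = 0.01521, h_f = 14.7 m ≈ 15.7 m ✓

D ≈ 270 mm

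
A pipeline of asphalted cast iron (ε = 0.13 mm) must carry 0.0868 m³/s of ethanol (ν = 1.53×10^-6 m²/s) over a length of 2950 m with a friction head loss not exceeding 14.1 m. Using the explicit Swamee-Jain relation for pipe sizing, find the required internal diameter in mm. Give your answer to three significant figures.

Swamee-Jain (Type III): D = 0.66·[ε^1.25·(LQ²/(gh_f))^4.75 + ν·Q^9.4·(L/(gh_f))^5.2]^0.04
LQ²/(gh_f) = 0.1607; L/(gh_f) = 21.33
Term 1 = ε^1.25·(…)^4.75 = 2.35×10^-9; Term 2 = ν·Q^9.4·(…)^5.2 = 1.31×10^-9
D = 0.66·(2.35×10^-9 + 1.31×10^-9)^0.04 = 0.3034 m = 303 mm
Check: V = 1.20 m/s, Re = 2.38×10^5, f = 0.01825, h_f = 13.0 m ≈ 14.1 m ✓

D ≈ 303 mm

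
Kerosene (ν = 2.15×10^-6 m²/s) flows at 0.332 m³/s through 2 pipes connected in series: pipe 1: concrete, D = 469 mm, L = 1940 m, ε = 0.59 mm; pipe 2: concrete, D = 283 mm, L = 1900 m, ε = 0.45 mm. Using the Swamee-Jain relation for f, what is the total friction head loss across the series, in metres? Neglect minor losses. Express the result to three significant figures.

H ≈ 231 m

Pipe 1: V = 1.922 m/s, Re = 4.19×10^5, ε/D = 0.00126, f = 0.02151, h_1 = f(L/D)V²/2g = 16.75 m
Pipe 2: V = 5.278 m/s, Re = 6.95×10^5, ε/D = 0.00159, f = 0.02247, h_2 = f(L/D)V²/2g = 214.2 m
Series → Q common, losses add: H = Σh = 230.9 m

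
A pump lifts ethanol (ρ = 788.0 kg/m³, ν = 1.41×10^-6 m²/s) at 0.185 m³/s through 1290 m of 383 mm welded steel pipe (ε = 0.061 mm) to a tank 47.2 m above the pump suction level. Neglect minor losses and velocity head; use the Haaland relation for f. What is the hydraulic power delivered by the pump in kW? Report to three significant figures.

V = 4Q/(πD²) = 1.606 m/s; Re = 4.36×10^5; ε/D = 1.59×10^-4; f = 0.01509
h_f = f(L/D)V²/2g = 6.681 m
Total head H = z + h_f = 47.2 + 6.681 = 53.88 m
P_hyd = ρgQH = 788.0·9.81·0.185·53.88 = 77.06 kW

P_hyd ≈ 77.1 kW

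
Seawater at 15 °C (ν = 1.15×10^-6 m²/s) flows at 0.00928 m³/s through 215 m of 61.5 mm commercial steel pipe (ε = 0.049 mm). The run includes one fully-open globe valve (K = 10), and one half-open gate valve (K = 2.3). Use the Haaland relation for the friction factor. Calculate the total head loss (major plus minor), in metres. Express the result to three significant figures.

H_L ≈ 41.4 m

V = 4Q/(πD²) = 3.124 m/s; V²/2g = 0.4974 m
Re = 1.67×10^5, ε/D = 7.97×10^-4 → f = 0.02031 (Haaland)
Major: h_f = f(L/D)·V²/2g = 0.02031·3496·0.4974 = 35.32 m
Minor: ΣK = 12.3; h_m = ΣK·V²/2g = 6.118 m
Total H_L = 35.32 + 6.118 = 41.43 m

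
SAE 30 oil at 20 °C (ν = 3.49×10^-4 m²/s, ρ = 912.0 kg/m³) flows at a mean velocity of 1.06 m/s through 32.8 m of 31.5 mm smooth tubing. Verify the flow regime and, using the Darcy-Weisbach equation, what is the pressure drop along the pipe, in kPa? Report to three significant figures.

Re = VD/ν = 1.06·0.03150/3.49×10^-4 = 95.7 → laminar (Re < 2300)
f = 64/Re = 0.6689
h_f = f(L/D)V²/(2g) = 0.6689·(32.8/0.03150)·1.06²/(2·9.81) = 39.89 m
Δp = ρg·h_f = 912.0·9.81·39.89 = 356.9 kPa

Δp ≈ 357 kPa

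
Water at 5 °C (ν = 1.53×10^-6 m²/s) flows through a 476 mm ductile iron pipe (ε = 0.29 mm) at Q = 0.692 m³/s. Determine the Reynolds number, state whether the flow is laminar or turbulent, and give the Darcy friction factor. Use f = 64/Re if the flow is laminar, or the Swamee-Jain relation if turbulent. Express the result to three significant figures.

Re ≈ 1.21×10^6; turbulent; f ≈ 0.0179

V = 4Q/(πD²) = 3.889 m/s
Re = VD/ν = 3.889·0.476/1.53×10^-6 = 1.21×10^6
Re > 4000 → turbulent; ε/D = 6.09×10^-4
Swamee-Jain: f = 0.01792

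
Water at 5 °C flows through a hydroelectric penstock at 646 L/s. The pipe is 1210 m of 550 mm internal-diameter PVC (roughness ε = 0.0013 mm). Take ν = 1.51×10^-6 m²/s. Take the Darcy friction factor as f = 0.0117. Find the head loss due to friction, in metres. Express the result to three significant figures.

h_f ≈ 9.70 m

V = 4Q/(πD²) = 4·0.646/(π·0.550²) = 2.719 m/s
h_f = f(L/D)V²/(2g) = 0.01170·(1210/0.550)·2.719²/(2·9.81) = 9.699 m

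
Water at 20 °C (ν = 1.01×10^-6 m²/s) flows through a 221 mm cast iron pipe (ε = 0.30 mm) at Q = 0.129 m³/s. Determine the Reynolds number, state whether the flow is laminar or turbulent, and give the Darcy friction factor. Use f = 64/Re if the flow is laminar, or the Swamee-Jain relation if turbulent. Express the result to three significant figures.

Re ≈ 7.36×10^5; turbulent; f ≈ 0.0216

V = 4Q/(πD²) = 3.363 m/s
Re = VD/ν = 3.363·0.221/1.01×10^-6 = 7.36×10^5
Re > 4000 → turbulent; ε/D = 0.00136
Swamee-Jain: f = 0.02161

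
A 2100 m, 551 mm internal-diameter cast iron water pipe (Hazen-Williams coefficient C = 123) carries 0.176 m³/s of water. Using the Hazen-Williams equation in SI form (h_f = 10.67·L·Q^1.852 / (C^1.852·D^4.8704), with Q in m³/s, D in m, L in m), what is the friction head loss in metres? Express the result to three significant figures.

h_f = 10.67·2100·0.176^1.852 / (123^1.852·0.551^4.8704) = 2.204 m

h_f ≈ 2.20 m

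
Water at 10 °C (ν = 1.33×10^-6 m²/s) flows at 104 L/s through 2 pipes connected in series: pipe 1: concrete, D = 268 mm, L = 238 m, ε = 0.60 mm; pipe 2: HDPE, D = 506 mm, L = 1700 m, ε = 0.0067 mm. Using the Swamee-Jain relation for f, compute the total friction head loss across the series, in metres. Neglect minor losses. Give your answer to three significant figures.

H ≈ 4.52 m

Pipe 1: V = 1.844 m/s, Re = 3.71×10^5, ε/D = 0.00224, f = 0.02472, h_1 = f(L/D)V²/2g = 3.804 m
Pipe 2: V = 0.5172 m/s, Re = 1.97×10^5, ε/D = 1.32×10^-5, f = 0.01570, h_2 = f(L/D)V²/2g = 0.7192 m
Series → Q common, losses add: H = Σh = 4.523 m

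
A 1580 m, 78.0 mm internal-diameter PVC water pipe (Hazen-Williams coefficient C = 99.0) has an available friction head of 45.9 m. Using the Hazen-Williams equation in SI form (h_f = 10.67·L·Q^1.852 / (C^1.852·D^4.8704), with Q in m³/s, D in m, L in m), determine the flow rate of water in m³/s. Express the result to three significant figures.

Q ≈ 0.00498 m³/s

Rearranging: Q = [h_f·C^1.852·D^4.8704 / (10.67·L)]^(1/1.852)
Q = [45.9·99.0^1.852·0.0780^4.8704 / (10.67·1580)]^0.540 = 0.004978 m³/s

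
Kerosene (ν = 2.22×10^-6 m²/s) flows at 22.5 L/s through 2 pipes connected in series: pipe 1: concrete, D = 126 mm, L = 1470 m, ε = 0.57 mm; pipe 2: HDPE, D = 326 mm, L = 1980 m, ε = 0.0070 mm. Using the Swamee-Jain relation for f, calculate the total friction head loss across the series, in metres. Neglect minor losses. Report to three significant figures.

Pipe 1: V = 1.804 m/s, Re = 1.02×10^5, ε/D = 0.00452, f = 0.03070, h_1 = f(L/D)V²/2g = 59.44 m
Pipe 2: V = 0.2696 m/s, Re = 3.96×10^4, ε/D = 2.15×10^-5, f = 0.02198, h_2 = f(L/D)V²/2g = 0.4943 m
Series → Q common, losses add: H = Σh = 59.93 m

H ≈ 59.9 m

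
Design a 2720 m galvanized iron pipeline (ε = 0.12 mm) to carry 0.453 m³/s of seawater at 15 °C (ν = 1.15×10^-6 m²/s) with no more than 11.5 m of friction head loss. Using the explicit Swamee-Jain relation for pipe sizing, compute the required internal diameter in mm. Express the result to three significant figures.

Swamee-Jain (Type III): D = 0.66·[ε^1.25·(LQ²/(gh_f))^4.75 + ν·Q^9.4·(L/(gh_f))^5.2]^0.04
LQ²/(gh_f) = 4.948; L/(gh_f) = 24.11
Term 1 = ε^1.25·(…)^4.75 = 0.0250; Term 2 = ν·Q^9.4·(…)^5.2 = 0.0104
D = 0.66·(0.0250 + 0.0104)^0.04 = 0.5774 m = 577 mm
Check: V = 1.73 m/s, Re = 8.69×10^5, f = 0.01498, h_f = 10.8 m ≈ 11.5 m ✓

D ≈ 577 mm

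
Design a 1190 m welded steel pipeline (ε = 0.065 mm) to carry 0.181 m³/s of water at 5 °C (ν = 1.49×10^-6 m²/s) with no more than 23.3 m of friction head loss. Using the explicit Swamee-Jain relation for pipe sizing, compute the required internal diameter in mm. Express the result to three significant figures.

Swamee-Jain (Type III): D = 0.66·[ε^1.25·(LQ²/(gh_f))^4.75 + ν·Q^9.4·(L/(gh_f))^5.2]^0.04
LQ²/(gh_f) = 0.1706; L/(gh_f) = 5.206
Term 1 = ε^1.25·(…)^4.75 = 1.31×10^-9; Term 2 = ν·Q^9.4·(…)^5.2 = 8.34×10^-10
D = 0.66·(1.31×10^-9 + 8.34×10^-10)^0.04 = 0.2970 m = 297 mm
Check: V = 2.61 m/s, Re = 5.21×10^5, f = 0.01563, h_f = 21.8 m ≈ 23.3 m ✓

D ≈ 297 mm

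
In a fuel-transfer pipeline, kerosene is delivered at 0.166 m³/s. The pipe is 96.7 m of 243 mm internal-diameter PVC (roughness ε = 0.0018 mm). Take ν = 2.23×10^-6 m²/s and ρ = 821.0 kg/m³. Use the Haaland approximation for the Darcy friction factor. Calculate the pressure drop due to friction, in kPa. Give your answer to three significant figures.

Δp ≈ 28.7 kPa

V = 4Q/(πD²) = 4·0.166/(π·0.243²) = 3.579 m/s
Re = VD/ν = 3.579·0.243/2.23×10^-6 = 3.90×10^5 → turbulent
ε/D = 0.0018/243 = 7.41×10^-6
Haaland: f = 0.01373
h_f = f(L/D)V²/(2g) = 0.01373·(96.7/0.243)·3.579²/(2·9.81) = 3.568 m
Δp = ρg·h_f = 821.0·9.81·3.568 = 28.74 kPa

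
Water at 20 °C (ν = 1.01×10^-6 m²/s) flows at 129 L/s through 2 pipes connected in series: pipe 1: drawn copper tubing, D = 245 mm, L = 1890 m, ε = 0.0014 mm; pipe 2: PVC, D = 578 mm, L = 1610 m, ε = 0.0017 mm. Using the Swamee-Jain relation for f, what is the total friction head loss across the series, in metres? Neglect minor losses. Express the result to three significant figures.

Pipe 1: V = 2.736 m/s, Re = 6.64×10^5, ε/D = 5.71×10^-6, f = 0.01256, h_1 = f(L/D)V²/2g = 36.98 m
Pipe 2: V = 0.4916 m/s, Re = 2.81×10^5, ε/D = 2.94×10^-6, f = 0.01458, h_2 = f(L/D)V²/2g = 0.5004 m
Series → Q common, losses add: H = Σh = 37.48 m

H ≈ 37.5 m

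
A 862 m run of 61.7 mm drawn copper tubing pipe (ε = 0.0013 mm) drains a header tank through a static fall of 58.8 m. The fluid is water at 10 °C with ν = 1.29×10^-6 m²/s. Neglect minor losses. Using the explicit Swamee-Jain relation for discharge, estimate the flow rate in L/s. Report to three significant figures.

Q ≈ 6.40 L/s

Swamee-Jain (Type II): Q = -0.965·√(gD⁵h_f/L)·ln[ε/(3.7D) + √(3.17ν²L/(gD³h_f))]
√(gD⁵h_f/L) = √(9.81·0.0617⁵·58.8/862) = 7.735×10^-4
ε/(3.7D) = 5.69×10^-6; √(3.17ν²L/(gD³h_f)) = 1.83×10^-4
Q = -0.965·7.735×10^-4·ln(1.889×10^-4) = 0.006400 m³/s
Check: V = 2.14 m/s, Re = 1.02×10^5, f = 0.01791, h_f = 58.4 m ≈ 58.8 m ✓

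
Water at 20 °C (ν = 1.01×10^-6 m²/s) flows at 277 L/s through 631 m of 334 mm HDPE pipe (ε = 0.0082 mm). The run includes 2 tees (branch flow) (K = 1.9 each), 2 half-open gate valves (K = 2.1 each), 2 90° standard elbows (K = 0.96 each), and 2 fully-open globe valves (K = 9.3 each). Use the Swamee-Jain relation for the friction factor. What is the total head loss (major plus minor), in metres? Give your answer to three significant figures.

H_L ≈ 26.2 m

V = 4Q/(πD²) = 3.162 m/s; V²/2g = 0.5094 m
Re = 1.05×10^6, ε/D = 2.46×10^-5 → f = 0.01211 (Swamee-Jain)
Major: h_f = f(L/D)·V²/2g = 0.01211·1889·0.5094 = 11.65 m
Minor: ΣK = 28.5; h_m = ΣK·V²/2g = 14.53 m
Total H_L = 11.65 + 14.53 = 26.18 m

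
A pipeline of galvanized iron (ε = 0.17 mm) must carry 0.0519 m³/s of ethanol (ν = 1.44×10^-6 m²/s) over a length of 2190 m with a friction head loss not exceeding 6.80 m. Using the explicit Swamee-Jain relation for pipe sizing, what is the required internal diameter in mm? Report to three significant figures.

D ≈ 274 mm

Swamee-Jain (Type III): D = 0.66·[ε^1.25·(LQ²/(gh_f))^4.75 + ν·Q^9.4·(L/(gh_f))^5.2]^0.04
LQ²/(gh_f) = 0.08843; L/(gh_f) = 32.83
Term 1 = ε^1.25·(…)^4.75 = 1.92×10^-10; Term 2 = ν·Q^9.4·(…)^5.2 = 9.24×10^-11
D = 0.66·(1.92×10^-10 + 9.24×10^-11)^0.04 = 0.2740 m = 274 mm
Check: V = 0.880 m/s, Re = 1.67×10^5, f = 0.01984, h_f = 6.26 m ≈ 6.80 m ✓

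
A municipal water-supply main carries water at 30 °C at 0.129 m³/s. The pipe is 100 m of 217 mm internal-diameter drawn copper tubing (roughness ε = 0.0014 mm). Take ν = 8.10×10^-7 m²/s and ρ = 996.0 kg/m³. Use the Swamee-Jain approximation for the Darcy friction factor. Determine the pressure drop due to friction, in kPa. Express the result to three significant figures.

V = 4Q/(πD²) = 4·0.129/(π·0.217²) = 3.488 m/s
Re = VD/ν = 3.488·0.217/8.10×10^-7 = 9.34×10^5 → turbulent
ε/D = 0.0014/217 = 6.45×10^-6
Swamee-Jain: f = 0.01189
h_f = f(L/D)V²/(2g) = 0.01189·(100/0.217)·3.488²/(2·9.81) = 3.399 m
Δp = ρg·h_f = 996.0·9.81·3.399 = 33.21 kPa

Δp ≈ 33.2 kPa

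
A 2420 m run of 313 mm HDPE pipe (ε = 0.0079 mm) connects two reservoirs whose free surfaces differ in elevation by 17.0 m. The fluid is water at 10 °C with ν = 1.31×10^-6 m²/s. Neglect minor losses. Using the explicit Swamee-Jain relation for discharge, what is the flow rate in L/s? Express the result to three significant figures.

Q ≈ 136 L/s

Swamee-Jain (Type II): Q = -0.965·√(gD⁵h_f/L)·ln[ε/(3.7D) + √(3.17ν²L/(gD³h_f))]
√(gD⁵h_f/L) = √(9.81·0.313⁵·17.0/2420) = 0.01439
ε/(3.7D) = 6.82×10^-6; √(3.17ν²L/(gD³h_f)) = 5.07×10^-5
Q = -0.965·0.01439·ln(5.756×10^-5) = 0.1356 m³/s
Check: V = 1.76 m/s, Re = 4.21×10^5, f = 0.01386, h_f = 17.0 m ≈ 17.0 m ✓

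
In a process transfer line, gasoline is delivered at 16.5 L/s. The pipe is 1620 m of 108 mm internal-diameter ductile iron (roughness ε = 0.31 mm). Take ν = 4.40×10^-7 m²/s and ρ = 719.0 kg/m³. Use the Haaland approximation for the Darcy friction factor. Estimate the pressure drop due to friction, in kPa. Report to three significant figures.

V = 4Q/(πD²) = 4·0.0165/(π·0.108²) = 1.801 m/s
Re = VD/ν = 1.801·0.108/4.40×10^-7 = 4.42×10^5 → turbulent
ε/D = 0.31/108 = 0.00287
Haaland: f = 0.02618
h_f = f(L/D)V²/(2g) = 0.02618·(1620/0.108)·1.801²/(2·9.81) = 64.93 m
Δp = ρg·h_f = 719.0·9.81·64.93 = 458.0 kPa

Δp ≈ 458 kPa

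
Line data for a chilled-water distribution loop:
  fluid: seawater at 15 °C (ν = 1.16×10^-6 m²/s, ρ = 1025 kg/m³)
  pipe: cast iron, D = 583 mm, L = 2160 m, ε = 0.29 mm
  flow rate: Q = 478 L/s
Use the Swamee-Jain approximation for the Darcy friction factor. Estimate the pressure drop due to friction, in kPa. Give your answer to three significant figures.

V = 4Q/(πD²) = 4·0.478/(π·0.583²) = 1.791 m/s
Re = VD/ν = 1.791·0.583/1.16×10^-6 = 9.00×10^5 → turbulent
ε/D = 0.29/583 = 4.97×10^-4
Swamee-Jain: f = 0.01734
h_f = f(L/D)V²/(2g) = 0.01734·(2160/0.583)·1.791²/(2·9.81) = 10.50 m
Δp = ρg·h_f = 1025·9.81·10.50 = 105.6 kPa

Δp ≈ 106 kPa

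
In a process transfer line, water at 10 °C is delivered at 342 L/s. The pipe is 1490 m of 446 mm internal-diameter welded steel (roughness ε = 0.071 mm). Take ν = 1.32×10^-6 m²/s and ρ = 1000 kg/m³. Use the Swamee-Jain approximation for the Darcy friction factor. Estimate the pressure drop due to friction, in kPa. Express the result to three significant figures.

V = 4Q/(πD²) = 4·0.342/(π·0.446²) = 2.189 m/s
Re = VD/ν = 2.189·0.446/1.32×10^-6 = 7.40×10^5 → turbulent
ε/D = 0.071/446 = 1.59×10^-4
Swamee-Jain: f = 0.01461
h_f = f(L/D)V²/(2g) = 0.01461·(1490/0.446)·2.189²/(2·9.81) = 11.92 m
Δp = ρg·h_f = 1000·9.81·11.92 = 116.9 kPa

Δp ≈ 117 kPa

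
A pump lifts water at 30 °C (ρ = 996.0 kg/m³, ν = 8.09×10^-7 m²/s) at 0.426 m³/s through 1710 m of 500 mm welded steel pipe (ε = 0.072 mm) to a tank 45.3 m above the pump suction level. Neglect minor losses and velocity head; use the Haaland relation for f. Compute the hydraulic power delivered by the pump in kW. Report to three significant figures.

V = 4Q/(πD²) = 2.170 m/s; Re = 1.34×10^6; ε/D = 1.44×10^-4; f = 0.01369
h_f = f(L/D)V²/2g = 11.24 m
Total head H = z + h_f = 45.3 + 11.24 = 56.54 m
P_hyd = ρgQH = 996.0·9.81·0.426·56.54 = 235.3 kW

P_hyd ≈ 235 kW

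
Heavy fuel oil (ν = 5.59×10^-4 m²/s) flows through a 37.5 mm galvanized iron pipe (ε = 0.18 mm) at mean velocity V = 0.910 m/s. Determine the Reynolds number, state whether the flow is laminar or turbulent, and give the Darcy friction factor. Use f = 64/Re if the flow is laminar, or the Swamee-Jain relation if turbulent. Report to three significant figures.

Re ≈ 61.0; laminar; f = 64/Re ≈ 1.05

Re = VD/ν = 0.9100·0.0375/5.59×10^-4 = 61.0
Re < 2300 → laminar → f = 64/Re = 1.048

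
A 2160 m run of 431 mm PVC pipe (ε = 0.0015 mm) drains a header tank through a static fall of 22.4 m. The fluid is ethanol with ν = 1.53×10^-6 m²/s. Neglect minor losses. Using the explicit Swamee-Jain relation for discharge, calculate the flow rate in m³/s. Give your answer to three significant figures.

Swamee-Jain (Type II): Q = -0.965·√(gD⁵h_f/L)·ln[ε/(3.7D) + √(3.17ν²L/(gD³h_f))]
√(gD⁵h_f/L) = √(9.81·0.431⁵·22.4/2160) = 0.03890
ε/(3.7D) = 9.41×10^-7; √(3.17ν²L/(gD³h_f)) = 3.02×10^-5
Q = -0.965·0.03890·ln(3.112×10^-5) = 0.3895 m³/s
Check: V = 2.67 m/s, Re = 7.52×10^5, f = 0.01226, h_f = 22.3 m ≈ 22.4 m ✓

Q ≈ 0.390 m³/s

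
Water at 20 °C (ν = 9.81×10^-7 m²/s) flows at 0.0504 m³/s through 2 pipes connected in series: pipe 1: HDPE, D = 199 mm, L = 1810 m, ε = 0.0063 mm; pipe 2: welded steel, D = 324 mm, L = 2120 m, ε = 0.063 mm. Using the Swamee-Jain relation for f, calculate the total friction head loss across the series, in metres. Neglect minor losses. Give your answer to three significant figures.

H ≈ 19.8 m

Pipe 1: V = 1.620 m/s, Re = 3.29×10^5, ε/D = 3.17×10^-5, f = 0.01451, h_1 = f(L/D)V²/2g = 17.67 m
Pipe 2: V = 0.6113 m/s, Re = 2.02×10^5, ε/D = 1.94×10^-4, f = 0.01707, h_2 = f(L/D)V²/2g = 2.127 m
Series → Q common, losses add: H = Σh = 19.80 m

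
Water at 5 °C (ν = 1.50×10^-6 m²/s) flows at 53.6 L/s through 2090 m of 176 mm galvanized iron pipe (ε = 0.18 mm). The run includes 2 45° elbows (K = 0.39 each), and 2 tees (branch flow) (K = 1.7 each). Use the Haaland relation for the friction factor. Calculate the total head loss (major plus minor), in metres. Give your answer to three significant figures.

V = 4Q/(πD²) = 2.203 m/s; V²/2g = 0.2474 m
Re = 2.59×10^5, ε/D = 0.00102 → f = 0.02074 (Haaland)
Major: h_f = f(L/D)·V²/2g = 0.02074·11875·0.2474 = 60.95 m
Minor: ΣK = 4.18; h_m = ΣK·V²/2g = 1.034 m
Total H_L = 60.95 + 1.034 = 61.98 m

H_L ≈ 62.0 m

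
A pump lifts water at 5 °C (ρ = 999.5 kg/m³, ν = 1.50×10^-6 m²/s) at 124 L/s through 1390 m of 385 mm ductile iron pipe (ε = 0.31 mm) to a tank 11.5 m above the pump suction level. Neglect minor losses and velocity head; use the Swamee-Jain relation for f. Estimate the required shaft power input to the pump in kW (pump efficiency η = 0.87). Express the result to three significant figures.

P_shaft ≈ 21.9 kW

V = 4Q/(πD²) = 1.065 m/s; Re = 2.73×10^5; ε/D = 8.05×10^-4; f = 0.01999
h_f = f(L/D)V²/2g = 4.174 m
Total head H = z + h_f = 11.5 + 4.174 = 15.67 m
P_hyd = ρgQH = 999.5·9.81·0.124·15.67 = 19.06 kW
P_shaft = P_hyd/η = 19.06/0.87 = 21.90 kW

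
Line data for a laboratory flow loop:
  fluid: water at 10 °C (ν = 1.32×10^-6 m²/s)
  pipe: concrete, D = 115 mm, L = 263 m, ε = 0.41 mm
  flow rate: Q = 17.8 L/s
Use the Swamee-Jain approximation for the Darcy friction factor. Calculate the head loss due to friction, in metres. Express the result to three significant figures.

h_f ≈ 9.75 m

V = 4Q/(πD²) = 4·0.0178/(π·0.115²) = 1.714 m/s
Re = VD/ν = 1.714·0.115/1.32×10^-6 = 1.49×10^5 → turbulent
ε/D = 0.41/115 = 0.00357
Swamee-Jain: f = 0.02848
h_f = f(L/D)V²/(2g) = 0.02848·(263/0.115)·1.714²/(2·9.81) = 9.751 m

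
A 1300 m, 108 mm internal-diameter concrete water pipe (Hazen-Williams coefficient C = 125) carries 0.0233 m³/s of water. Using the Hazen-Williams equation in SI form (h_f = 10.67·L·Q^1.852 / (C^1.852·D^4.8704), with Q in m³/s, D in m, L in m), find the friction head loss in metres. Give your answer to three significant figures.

h_f = 10.67·1300·0.0233^1.852 / (125^1.852·0.108^4.8704) = 87.62 m

h_f ≈ 87.6 m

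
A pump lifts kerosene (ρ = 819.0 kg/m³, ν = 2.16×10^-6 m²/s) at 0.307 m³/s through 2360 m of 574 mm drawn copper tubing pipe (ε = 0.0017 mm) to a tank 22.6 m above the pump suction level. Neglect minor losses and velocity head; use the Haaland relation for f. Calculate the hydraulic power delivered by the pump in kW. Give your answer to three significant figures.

P_hyd ≈ 66.1 kW

V = 4Q/(πD²) = 1.186 m/s; Re = 3.15×10^5; ε/D = 2.96×10^-6; f = 0.01423
h_f = f(L/D)V²/2g = 4.199 m
Total head H = z + h_f = 22.6 + 4.199 = 26.80 m
P_hyd = ρgQH = 819.0·9.81·0.307·26.80 = 66.10 kW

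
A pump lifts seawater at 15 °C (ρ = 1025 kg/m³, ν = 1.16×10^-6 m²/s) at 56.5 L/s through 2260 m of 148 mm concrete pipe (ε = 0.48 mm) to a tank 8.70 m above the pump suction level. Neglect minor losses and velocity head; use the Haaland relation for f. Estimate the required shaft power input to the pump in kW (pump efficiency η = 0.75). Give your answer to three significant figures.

P_shaft ≈ 179 kW

V = 4Q/(πD²) = 3.284 m/s; Re = 4.19×10^5; ε/D = 0.00324; f = 0.02708
h_f = f(L/D)V²/2g = 227.3 m
Total head H = z + h_f = 8.70 + 227.3 = 236.0 m
P_hyd = ρgQH = 1025·9.81·0.0565·236.0 = 134.1 kW
P_shaft = P_hyd/η = 134.1/0.75 = 178.8 kW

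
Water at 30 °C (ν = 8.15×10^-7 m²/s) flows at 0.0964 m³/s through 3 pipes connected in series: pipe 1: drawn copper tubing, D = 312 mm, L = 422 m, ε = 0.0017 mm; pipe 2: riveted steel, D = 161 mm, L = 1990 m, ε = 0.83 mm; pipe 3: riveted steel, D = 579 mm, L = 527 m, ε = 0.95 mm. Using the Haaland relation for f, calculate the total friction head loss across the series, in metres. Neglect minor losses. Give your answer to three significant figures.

H ≈ 437 m

Pipe 1: V = 1.261 m/s, Re = 4.83×10^5, ε/D = 5.45×10^-6, f = 0.01320, h_1 = f(L/D)V²/2g = 1.447 m
Pipe 2: V = 4.735 m/s, Re = 9.35×10^5, ε/D = 0.00516, f = 0.03080, h_2 = f(L/D)V²/2g = 435.1 m
Pipe 3: V = 0.3661 m/s, Re = 2.60×10^5, ε/D = 0.00164, f = 0.02298, h_3 = f(L/D)V²/2g = 0.1429 m
Series → Q common, losses add: H = Σh = 436.7 m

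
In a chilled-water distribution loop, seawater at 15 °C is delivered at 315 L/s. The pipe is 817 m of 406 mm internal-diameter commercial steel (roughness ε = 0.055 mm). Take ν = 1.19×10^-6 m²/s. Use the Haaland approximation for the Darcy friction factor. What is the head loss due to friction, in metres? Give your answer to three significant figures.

h_f ≈ 8.50 m

V = 4Q/(πD²) = 4·0.315/(π·0.406²) = 2.433 m/s
Re = VD/ν = 2.433·0.406/1.19×10^-6 = 8.30×10^5 → turbulent
ε/D = 0.055/406 = 1.35×10^-4
Haaland: f = 0.01401
h_f = f(L/D)V²/(2g) = 0.01401·(817/0.406)·2.433²/(2·9.81) = 8.504 m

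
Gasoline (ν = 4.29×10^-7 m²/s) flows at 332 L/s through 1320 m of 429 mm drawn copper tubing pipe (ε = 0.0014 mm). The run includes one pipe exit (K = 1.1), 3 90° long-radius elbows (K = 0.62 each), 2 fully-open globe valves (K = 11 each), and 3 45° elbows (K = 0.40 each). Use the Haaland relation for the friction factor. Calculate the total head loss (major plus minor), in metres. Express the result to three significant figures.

H_L ≈ 15.5 m

V = 4Q/(πD²) = 2.297 m/s; V²/2g = 0.2689 m
Re = 2.30×10^6, ε/D = 3.26×10^-6 → f = 0.01022 (Haaland)
Major: h_f = f(L/D)·V²/2g = 0.01022·3077·0.2689 = 8.455 m
Minor: ΣK = 26.2; h_m = ΣK·V²/2g = 7.034 m
Total H_L = 8.455 + 7.034 = 15.49 m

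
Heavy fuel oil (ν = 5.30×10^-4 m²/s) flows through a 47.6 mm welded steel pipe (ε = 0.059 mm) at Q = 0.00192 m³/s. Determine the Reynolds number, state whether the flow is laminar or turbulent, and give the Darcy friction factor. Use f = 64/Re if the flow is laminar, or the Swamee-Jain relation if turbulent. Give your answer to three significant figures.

V = 4Q/(πD²) = 1.079 m/s
Re = VD/ν = 1.079·0.0476/5.30×10^-4 = 96.9
Re < 2300 → laminar → f = 64/Re = 0.6605

Re ≈ 96.9; laminar; f = 64/Re ≈ 0.660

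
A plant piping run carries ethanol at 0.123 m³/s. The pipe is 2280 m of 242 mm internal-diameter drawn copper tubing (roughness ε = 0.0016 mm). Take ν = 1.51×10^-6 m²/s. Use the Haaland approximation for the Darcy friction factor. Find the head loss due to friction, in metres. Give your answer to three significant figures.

h_f ≈ 46.3 m

V = 4Q/(πD²) = 4·0.123/(π·0.242²) = 2.674 m/s
Re = VD/ν = 2.674·0.242/1.51×10^-6 = 4.29×10^5 → turbulent
ε/D = 0.0016/242 = 6.61×10^-6
Haaland: f = 0.01350
h_f = f(L/D)V²/(2g) = 0.01350·(2280/0.242)·2.674²/(2·9.81) = 46.35 m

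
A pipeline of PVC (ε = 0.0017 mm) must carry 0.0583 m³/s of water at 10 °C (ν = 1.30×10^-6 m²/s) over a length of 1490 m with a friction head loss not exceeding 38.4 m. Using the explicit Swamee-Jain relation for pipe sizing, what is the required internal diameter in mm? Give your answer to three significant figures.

Swamee-Jain (Type III): D = 0.66·[ε^1.25·(LQ²/(gh_f))^4.75 + ν·Q^9.4·(L/(gh_f))^5.2]^0.04
LQ²/(gh_f) = 0.01344; L/(gh_f) = 3.955
Term 1 = ε^1.25·(…)^4.75 = 7.92×10^-17; Term 2 = ν·Q^9.4·(…)^5.2 = 4.14×10^-15
D = 0.66·(7.92×10^-17 + 4.14×10^-15)^0.04 = 0.1756 m = 176 mm
Check: V = 2.41 m/s, Re = 3.25×10^5, f = 0.01428, h_f = 35.8 m ≈ 38.4 m ✓

D ≈ 176 mm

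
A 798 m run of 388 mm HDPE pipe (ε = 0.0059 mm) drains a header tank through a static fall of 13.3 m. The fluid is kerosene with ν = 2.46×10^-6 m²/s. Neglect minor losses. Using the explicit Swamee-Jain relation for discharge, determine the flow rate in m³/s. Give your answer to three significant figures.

Q ≈ 0.363 m³/s

Swamee-Jain (Type II): Q = -0.965·√(gD⁵h_f/L)·ln[ε/(3.7D) + √(3.17ν²L/(gD³h_f))]
√(gD⁵h_f/L) = √(9.81·0.388⁵·13.3/798) = 0.03792
ε/(3.7D) = 4.11×10^-6; √(3.17ν²L/(gD³h_f)) = 4.48×10^-5
Q = -0.965·0.03792·ln(4.893×10^-5) = 0.3632 m³/s
Check: V = 3.07 m/s, Re = 4.84×10^5, f = 0.01340, h_f = 13.3 m ≈ 13.3 m ✓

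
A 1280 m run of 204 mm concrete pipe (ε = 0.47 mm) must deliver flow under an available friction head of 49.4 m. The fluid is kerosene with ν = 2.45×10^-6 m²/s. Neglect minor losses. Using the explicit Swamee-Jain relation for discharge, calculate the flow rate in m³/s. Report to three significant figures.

Swamee-Jain (Type II): Q = -0.965·√(gD⁵h_f/L)·ln[ε/(3.7D) + √(3.17ν²L/(gD³h_f))]
√(gD⁵h_f/L) = √(9.81·0.204⁵·49.4/1280) = 0.01157
ε/(3.7D) = 6.23×10^-4; √(3.17ν²L/(gD³h_f)) = 7.69×10^-5
Q = -0.965·0.01157·ln(6.996×10^-4) = 0.08108 m³/s
Check: V = 2.48 m/s, Re = 2.07×10^5, f = 0.02529, h_f = 49.8 m ≈ 49.4 m ✓

Q ≈ 0.0811 m³/s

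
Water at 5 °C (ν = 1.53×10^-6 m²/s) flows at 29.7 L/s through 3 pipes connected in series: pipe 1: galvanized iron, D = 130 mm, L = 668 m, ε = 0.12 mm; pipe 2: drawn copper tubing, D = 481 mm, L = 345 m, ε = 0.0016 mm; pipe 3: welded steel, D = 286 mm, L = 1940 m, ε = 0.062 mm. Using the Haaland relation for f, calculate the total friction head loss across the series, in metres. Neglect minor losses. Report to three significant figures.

Pipe 1: V = 2.238 m/s, Re = 1.90×10^5, ε/D = 9.23×10^-4, f = 0.02066, h_1 = f(L/D)V²/2g = 27.09 m
Pipe 2: V = 0.1634 m/s, Re = 5.14×10^4, ε/D = 3.33×10^-6, f = 0.02059, h_2 = f(L/D)V²/2g = 0.02011 m
Pipe 3: V = 0.4623 m/s, Re = 8.64×10^4, ε/D = 2.17×10^-4, f = 0.01929, h_3 = f(L/D)V²/2g = 1.425 m
Series → Q common, losses add: H = Σh = 28.54 m

H ≈ 28.5 m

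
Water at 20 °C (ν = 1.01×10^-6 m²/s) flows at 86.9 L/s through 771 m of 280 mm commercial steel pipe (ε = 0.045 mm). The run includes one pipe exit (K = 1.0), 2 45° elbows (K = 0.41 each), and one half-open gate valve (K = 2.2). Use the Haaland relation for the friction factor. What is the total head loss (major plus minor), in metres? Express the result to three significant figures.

H_L ≈ 4.68 m

V = 4Q/(πD²) = 1.411 m/s; V²/2g = 0.1015 m
Re = 3.91×10^5, ε/D = 1.61×10^-4 → f = 0.01528 (Haaland)
Major: h_f = f(L/D)·V²/2g = 0.01528·2754·0.1015 = 4.271 m
Minor: ΣK = 4.02; h_m = ΣK·V²/2g = 0.4081 m
Total H_L = 4.271 + 0.4081 = 4.679 m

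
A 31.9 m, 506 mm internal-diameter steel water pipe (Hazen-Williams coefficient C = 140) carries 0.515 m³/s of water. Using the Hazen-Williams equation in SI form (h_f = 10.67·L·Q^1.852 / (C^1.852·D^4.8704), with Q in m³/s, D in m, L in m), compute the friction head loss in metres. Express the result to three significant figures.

h_f = 10.67·31.9·0.515^1.852 / (140^1.852·0.506^4.8704) = 0.2914 m

h_f ≈ 0.291 m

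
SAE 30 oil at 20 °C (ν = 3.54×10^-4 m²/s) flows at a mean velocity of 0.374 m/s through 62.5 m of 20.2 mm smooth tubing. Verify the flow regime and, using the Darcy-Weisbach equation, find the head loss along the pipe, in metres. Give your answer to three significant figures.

Re = VD/ν = 0.374·0.02020/3.54×10^-4 = 21.3 → laminar (Re < 2300)
f = 64/Re = 2.999
h_f = f(L/D)V²/(2g) = 2.999·(62.5/0.02020)·0.374²/(2·9.81) = 66.15 m

h_f ≈ 66.2 m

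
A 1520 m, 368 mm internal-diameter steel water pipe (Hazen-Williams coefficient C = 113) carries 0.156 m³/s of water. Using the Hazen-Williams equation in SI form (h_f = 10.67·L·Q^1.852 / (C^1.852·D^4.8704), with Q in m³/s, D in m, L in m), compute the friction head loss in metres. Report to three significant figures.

h_f ≈ 10.7 m

h_f = 10.67·1520·0.156^1.852 / (113^1.852·0.368^4.8704) = 10.66 m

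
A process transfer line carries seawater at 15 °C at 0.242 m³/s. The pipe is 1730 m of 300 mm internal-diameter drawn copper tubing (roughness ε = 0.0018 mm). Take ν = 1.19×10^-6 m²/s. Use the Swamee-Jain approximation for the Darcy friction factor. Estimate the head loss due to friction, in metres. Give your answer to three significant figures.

h_f ≈ 41.5 m

V = 4Q/(πD²) = 4·0.242/(π·0.300²) = 3.424 m/s
Re = VD/ν = 3.424·0.300/1.19×10^-6 = 8.63×10^5 → turbulent
ε/D = 0.0018/300 = 6.00×10^-6
Swamee-Jain: f = 0.01204
h_f = f(L/D)V²/(2g) = 0.01204·(1730/0.300)·3.424²/(2·9.81) = 41.47 m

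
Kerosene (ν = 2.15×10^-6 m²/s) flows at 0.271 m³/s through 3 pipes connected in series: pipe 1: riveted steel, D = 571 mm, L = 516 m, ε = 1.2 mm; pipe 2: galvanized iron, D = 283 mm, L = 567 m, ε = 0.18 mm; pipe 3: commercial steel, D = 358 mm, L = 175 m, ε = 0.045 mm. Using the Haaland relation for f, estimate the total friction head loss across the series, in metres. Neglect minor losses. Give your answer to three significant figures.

H ≈ 38.6 m

Pipe 1: V = 1.058 m/s, Re = 2.81×10^5, ε/D = 0.00210, f = 0.02433, h_1 = f(L/D)V²/2g = 1.255 m
Pipe 2: V = 4.308 m/s, Re = 5.67×10^5, ε/D = 6.36×10^-4, f = 0.01831, h_2 = f(L/D)V²/2g = 34.71 m
Pipe 3: V = 2.692 m/s, Re = 4.48×10^5, ε/D = 1.26×10^-4, f = 0.01472, h_3 = f(L/D)V²/2g = 2.658 m
Series → Q common, losses add: H = Σh = 38.62 m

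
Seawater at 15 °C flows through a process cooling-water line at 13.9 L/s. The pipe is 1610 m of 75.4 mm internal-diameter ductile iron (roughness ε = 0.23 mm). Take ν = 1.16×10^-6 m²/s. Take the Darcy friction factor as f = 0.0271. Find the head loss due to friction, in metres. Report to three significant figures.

h_f ≈ 286 m

V = 4Q/(πD²) = 4·0.0139/(π·0.0754²) = 3.113 m/s
h_f = f(L/D)V²/(2g) = 0.02710·(1610/0.0754)·3.113²/(2·9.81) = 285.8 m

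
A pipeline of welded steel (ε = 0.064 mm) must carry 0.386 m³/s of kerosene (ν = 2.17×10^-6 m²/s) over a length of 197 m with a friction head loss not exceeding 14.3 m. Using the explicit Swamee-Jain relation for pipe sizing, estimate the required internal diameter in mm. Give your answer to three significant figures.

D ≈ 307 mm

Swamee-Jain (Type III): D = 0.66·[ε^1.25·(LQ²/(gh_f))^4.75 + ν·Q^9.4·(L/(gh_f))^5.2]^0.04
LQ²/(gh_f) = 0.2092; L/(gh_f) = 1.404
Term 1 = ε^1.25·(…)^4.75 = 3.39×10^-9; Term 2 = ν·Q^9.4·(…)^5.2 = 1.65×10^-9
D = 0.66·(3.39×10^-9 + 1.65×10^-9)^0.04 = 0.3074 m = 307 mm
Check: V = 5.20 m/s, Re = 7.37×10^5, f = 0.01514, h_f = 13.4 m ≈ 14.3 m ✓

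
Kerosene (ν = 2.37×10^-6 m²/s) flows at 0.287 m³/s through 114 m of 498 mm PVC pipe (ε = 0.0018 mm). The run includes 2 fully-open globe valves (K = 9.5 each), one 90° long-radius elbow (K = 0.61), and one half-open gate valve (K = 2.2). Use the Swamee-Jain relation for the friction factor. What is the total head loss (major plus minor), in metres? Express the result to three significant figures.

V = 4Q/(πD²) = 1.473 m/s; V²/2g = 0.1107 m
Re = 3.10×10^5, ε/D = 3.61×10^-6 → f = 0.01433 (Swamee-Jain)
Major: h_f = f(L/D)·V²/2g = 0.01433·228.9·0.1107 = 0.3631 m
Minor: ΣK = 21.8; h_m = ΣK·V²/2g = 2.413 m
Total H_L = 0.3631 + 2.413 = 2.776 m

H_L ≈ 2.78 m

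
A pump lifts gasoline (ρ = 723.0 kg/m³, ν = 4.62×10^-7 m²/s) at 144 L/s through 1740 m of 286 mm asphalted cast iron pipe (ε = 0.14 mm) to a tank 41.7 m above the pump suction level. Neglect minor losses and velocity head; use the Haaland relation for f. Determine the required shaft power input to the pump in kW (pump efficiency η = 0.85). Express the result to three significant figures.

P_shaft ≈ 81.9 kW

V = 4Q/(πD²) = 2.242 m/s; Re = 1.39×10^6; ε/D = 4.90×10^-4; f = 0.01698
h_f = f(L/D)V²/2g = 26.45 m
Total head H = z + h_f = 41.7 + 26.45 = 68.15 m
P_hyd = ρgQH = 723.0·9.81·0.144·68.15 = 69.61 kW
P_shaft = P_hyd/η = 69.61/0.85 = 81.89 kW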